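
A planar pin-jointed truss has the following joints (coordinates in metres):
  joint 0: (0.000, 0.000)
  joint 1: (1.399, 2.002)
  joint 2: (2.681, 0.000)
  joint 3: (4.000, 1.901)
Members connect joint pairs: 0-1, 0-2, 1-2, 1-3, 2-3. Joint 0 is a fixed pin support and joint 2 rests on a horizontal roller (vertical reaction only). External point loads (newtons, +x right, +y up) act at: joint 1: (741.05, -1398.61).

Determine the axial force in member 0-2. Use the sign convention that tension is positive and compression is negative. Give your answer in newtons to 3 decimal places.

N=4 nodes, M=5 members, R=3 reactions → 2N=8, M+R=8
member 0 (0-1): L=2.4424, (cx,cy)=(0.5728,0.8197)
member 1 (0-2): L=2.6810, (cx,cy)=(1.0000,0.0000)
member 2 (1-2): L=2.3773, (cx,cy)=(0.5393,-0.8421)
member 3 (1-3): L=2.6030, (cx,cy)=(0.9992,-0.0388)
member 4 (2-3): L=2.3138, (cx,cy)=(0.5701,0.8216)
solve A·x = −loads:
  F[0-1] = -140.8064 N (compression)
  F[0-2] = +821.7043 N (tension)
  F[1-2] = -1523.7386 N (compression)
  F[1-3] = -0.0000 N (compression)
  F[2-3] = +0.0000 N (tension)
  Rx@0 = -741.0500 N
  Ry@0 = +115.4181 N
  Ry@2 = +1283.1919 N

821.704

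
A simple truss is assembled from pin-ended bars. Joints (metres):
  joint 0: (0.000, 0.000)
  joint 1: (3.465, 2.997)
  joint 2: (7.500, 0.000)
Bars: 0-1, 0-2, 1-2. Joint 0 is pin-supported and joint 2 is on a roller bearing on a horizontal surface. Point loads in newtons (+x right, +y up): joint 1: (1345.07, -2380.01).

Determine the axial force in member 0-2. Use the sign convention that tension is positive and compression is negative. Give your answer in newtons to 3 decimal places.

N=3 nodes, M=3 members, R=3 reactions → 2N=6, M+R=6
member 0 (0-1): L=4.5813, (cx,cy)=(0.7563,0.6542)
member 1 (0-2): L=7.5000, (cx,cy)=(1.0000,0.0000)
member 2 (1-2): L=5.0263, (cx,cy)=(0.8028,-0.5963)
solve A·x = −loads:
  F[0-1] = -1135.7009 N (compression)
  F[0-2] = +2204.0425 N (tension)
  F[1-2] = -2745.4965 N (compression)
  Rx@0 = -1345.0700 N
  Ry@0 = +742.9554 N
  Ry@2 = +1637.0546 N

2204.042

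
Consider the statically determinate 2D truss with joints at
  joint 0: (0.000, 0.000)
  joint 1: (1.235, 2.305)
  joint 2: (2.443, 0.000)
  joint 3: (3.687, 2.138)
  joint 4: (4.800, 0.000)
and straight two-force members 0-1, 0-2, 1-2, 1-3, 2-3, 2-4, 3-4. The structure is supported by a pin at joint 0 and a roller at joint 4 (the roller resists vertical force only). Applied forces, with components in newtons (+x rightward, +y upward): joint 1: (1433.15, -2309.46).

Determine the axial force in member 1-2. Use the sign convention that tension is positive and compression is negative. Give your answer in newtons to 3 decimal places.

-1343.289

N=5 nodes, M=7 members, R=3 reactions → 2N=10, M+R=10
member 0 (0-1): L=2.6150, (cx,cy)=(0.4723,0.8815)
member 1 (0-2): L=2.4430, (cx,cy)=(1.0000,0.0000)
member 2 (1-2): L=2.6024, (cx,cy)=(0.4642,-0.8857)
member 3 (1-3): L=2.4577, (cx,cy)=(0.9977,-0.0680)
member 4 (2-3): L=2.4736, (cx,cy)=(0.5029,0.8643)
member 5 (2-4): L=2.3570, (cx,cy)=(1.0000,0.0000)
member 6 (3-4): L=2.4104, (cx,cy)=(0.4618,-0.8870)
solve A·x = −loads:
  F[0-1] = -1165.1742 N (compression)
  F[0-2] = +1983.4320 N (tension)
  F[1-2] = -1343.2894 N (compression)
  F[1-3] = -1363.0360 N (compression)
  F[2-3] = +1376.5450 N (tension)
  F[2-4] = +667.5998 N (tension)
  F[3-4] = -1445.7796 N (compression)
  Rx@0 = -1433.1500 N
  Ry@0 = +1027.0446 N
  Ry@4 = +1282.4154 N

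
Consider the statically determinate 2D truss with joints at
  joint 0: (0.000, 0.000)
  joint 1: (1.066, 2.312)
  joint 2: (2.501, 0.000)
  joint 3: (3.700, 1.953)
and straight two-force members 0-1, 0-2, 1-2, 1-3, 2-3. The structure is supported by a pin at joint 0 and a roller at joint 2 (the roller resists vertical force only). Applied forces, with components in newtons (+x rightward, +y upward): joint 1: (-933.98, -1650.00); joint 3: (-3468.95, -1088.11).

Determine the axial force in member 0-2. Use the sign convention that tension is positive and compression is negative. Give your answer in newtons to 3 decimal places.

-2559.870

N=4 nodes, M=5 members, R=3 reactions → 2N=8, M+R=8
member 0 (0-1): L=2.5459, (cx,cy)=(0.4187,0.9081)
member 1 (0-2): L=2.5010, (cx,cy)=(1.0000,0.0000)
member 2 (1-2): L=2.7211, (cx,cy)=(0.5274,-0.8496)
member 3 (1-3): L=2.6584, (cx,cy)=(0.9908,-0.1350)
member 4 (2-3): L=2.2917, (cx,cy)=(0.5232,0.8522)
solve A·x = −loads:
  F[0-1] = -4401.7650 N (compression)
  F[0-2] = -2559.8695 N (compression)
  F[1-2] = +3177.3320 N (tension)
  F[1-3] = -2608.5545 N (compression)
  F[2-3] = -1690.1718 N (compression)
  Rx@0 = +4402.9300 N
  Ry@0 = +3997.3320 N
  Ry@2 = -1259.2220 N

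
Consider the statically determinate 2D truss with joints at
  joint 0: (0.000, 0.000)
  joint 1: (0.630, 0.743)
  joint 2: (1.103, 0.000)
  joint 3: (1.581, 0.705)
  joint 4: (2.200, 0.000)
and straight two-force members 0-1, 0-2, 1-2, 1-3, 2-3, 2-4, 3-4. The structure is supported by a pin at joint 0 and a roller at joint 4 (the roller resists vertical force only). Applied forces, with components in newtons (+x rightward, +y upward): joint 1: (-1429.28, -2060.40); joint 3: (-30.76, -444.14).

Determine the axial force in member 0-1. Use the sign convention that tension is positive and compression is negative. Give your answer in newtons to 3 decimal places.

N=5 nodes, M=7 members, R=3 reactions → 2N=10, M+R=10
member 0 (0-1): L=0.9741, (cx,cy)=(0.6467,0.7627)
member 1 (0-2): L=1.1030, (cx,cy)=(1.0000,0.0000)
member 2 (1-2): L=0.8808, (cx,cy)=(0.5370,-0.8436)
member 3 (1-3): L=0.9518, (cx,cy)=(0.9992,-0.0399)
member 4 (2-3): L=0.8518, (cx,cy)=(0.5612,0.8277)
member 5 (2-4): L=1.0970, (cx,cy)=(1.0000,0.0000)
member 6 (3-4): L=0.9382, (cx,cy)=(0.6598,-0.7515)
solve A·x = −loads:
  F[0-1] = -2737.4324 N (compression)
  F[0-2] = +310.3238 N (tension)
  F[1-2] = +50.0350 N (tension)
  F[1-3] = -368.2473 N (compression)
  F[2-3] = -50.9948 N (compression)
  F[2-4] = +365.8112 N (tension)
  F[3-4] = -554.4388 N (compression)
  Rx@0 = +1460.0400 N
  Ry@0 = +2087.9052 N
  Ry@4 = +416.6348 N

-2737.432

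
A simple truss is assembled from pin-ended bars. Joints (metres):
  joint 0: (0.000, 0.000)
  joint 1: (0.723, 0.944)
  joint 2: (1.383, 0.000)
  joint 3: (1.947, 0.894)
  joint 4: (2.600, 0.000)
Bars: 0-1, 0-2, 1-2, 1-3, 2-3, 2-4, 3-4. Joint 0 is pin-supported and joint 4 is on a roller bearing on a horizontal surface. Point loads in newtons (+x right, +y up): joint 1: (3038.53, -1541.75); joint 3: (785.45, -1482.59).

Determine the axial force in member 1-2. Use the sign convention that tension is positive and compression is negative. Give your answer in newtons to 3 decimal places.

N=5 nodes, M=7 members, R=3 reactions → 2N=10, M+R=10
member 0 (0-1): L=1.1891, (cx,cy)=(0.6080,0.7939)
member 1 (0-2): L=1.3830, (cx,cy)=(1.0000,0.0000)
member 2 (1-2): L=1.1518, (cx,cy)=(0.5730,-0.8196)
member 3 (1-3): L=1.2250, (cx,cy)=(0.9992,-0.0408)
member 4 (2-3): L=1.0570, (cx,cy)=(0.5336,0.8458)
member 5 (2-4): L=1.2170, (cx,cy)=(1.0000,0.0000)
member 6 (3-4): L=1.1071, (cx,cy)=(0.5898,-0.8075)
solve A·x = −loads:
  F[0-1] = -141.1871 N (compression)
  F[0-2] = +3909.8278 N (tension)
  F[1-2] = -1635.4066 N (compression)
  F[1-3] = -2189.1204 N (compression)
  F[2-3] = +1584.7438 N (tension)
  F[2-4] = +2127.1811 N (tension)
  F[3-4] = -3606.3978 N (compression)
  Rx@0 = -3823.9800 N
  Ry@0 = +112.0890 N
  Ry@4 = +2912.2510 N

-1635.407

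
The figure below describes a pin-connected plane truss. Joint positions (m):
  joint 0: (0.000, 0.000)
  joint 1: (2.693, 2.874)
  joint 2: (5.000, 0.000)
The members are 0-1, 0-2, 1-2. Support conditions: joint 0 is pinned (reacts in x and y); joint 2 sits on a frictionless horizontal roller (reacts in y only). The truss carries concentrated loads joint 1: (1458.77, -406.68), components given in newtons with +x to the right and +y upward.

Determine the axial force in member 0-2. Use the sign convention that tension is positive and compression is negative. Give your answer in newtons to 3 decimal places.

N=3 nodes, M=3 members, R=3 reactions → 2N=6, M+R=6
member 0 (0-1): L=3.9385, (cx,cy)=(0.6838,0.7297)
member 1 (0-2): L=5.0000, (cx,cy)=(1.0000,0.0000)
member 2 (1-2): L=3.6854, (cx,cy)=(0.6260,-0.7798)
solve A·x = −loads:
  F[0-1] = +891.9401 N (tension)
  F[0-2] = +848.9012 N (tension)
  F[1-2] = -1356.1053 N (compression)
  Rx@0 = -1458.7700 N
  Ry@0 = -650.8588 N
  Ry@2 = +1057.5388 N

848.901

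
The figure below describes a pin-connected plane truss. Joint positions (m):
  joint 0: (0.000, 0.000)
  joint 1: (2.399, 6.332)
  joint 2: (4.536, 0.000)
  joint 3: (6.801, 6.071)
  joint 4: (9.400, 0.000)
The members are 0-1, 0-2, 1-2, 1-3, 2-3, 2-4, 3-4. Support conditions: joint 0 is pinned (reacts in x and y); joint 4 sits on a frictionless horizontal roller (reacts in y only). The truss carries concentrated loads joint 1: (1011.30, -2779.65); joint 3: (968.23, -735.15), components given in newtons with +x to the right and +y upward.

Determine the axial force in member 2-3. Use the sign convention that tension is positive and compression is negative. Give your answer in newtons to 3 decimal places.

N=5 nodes, M=7 members, R=3 reactions → 2N=10, M+R=10
member 0 (0-1): L=6.7712, (cx,cy)=(0.3543,0.9351)
member 1 (0-2): L=4.5360, (cx,cy)=(1.0000,0.0000)
member 2 (1-2): L=6.6829, (cx,cy)=(0.3198,-0.9475)
member 3 (1-3): L=4.4097, (cx,cy)=(0.9982,-0.0592)
member 4 (2-3): L=6.4798, (cx,cy)=(0.3496,0.9369)
member 5 (2-4): L=4.8640, (cx,cy)=(1.0000,0.0000)
member 6 (3-4): L=6.6039, (cx,cy)=(0.3936,-0.9193)
solve A·x = −loads:
  F[0-1] = -1034.0202 N (compression)
  F[0-2] = +2345.8767 N (tension)
  F[1-2] = -1864.2487 N (compression)
  F[1-3] = -782.8848 N (compression)
  F[2-3] = +1885.2942 N (tension)
  F[2-4] = +1090.7376 N (tension)
  F[3-4] = -2771.5086 N (compression)
  Rx@0 = -1979.5300 N
  Ry@0 = +966.9477 N
  Ry@4 = +2547.8523 N

1885.294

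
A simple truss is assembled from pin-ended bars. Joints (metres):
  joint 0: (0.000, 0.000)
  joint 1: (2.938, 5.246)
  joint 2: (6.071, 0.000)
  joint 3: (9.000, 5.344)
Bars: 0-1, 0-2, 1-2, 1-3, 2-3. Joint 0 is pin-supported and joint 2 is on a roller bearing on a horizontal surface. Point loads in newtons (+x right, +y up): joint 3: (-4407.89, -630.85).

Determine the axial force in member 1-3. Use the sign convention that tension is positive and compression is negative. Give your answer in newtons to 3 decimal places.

N=4 nodes, M=5 members, R=3 reactions → 2N=8, M+R=8
member 0 (0-1): L=6.0127, (cx,cy)=(0.4886,0.8725)
member 1 (0-2): L=6.0710, (cx,cy)=(1.0000,0.0000)
member 2 (1-2): L=6.1103, (cx,cy)=(0.5127,-0.8585)
member 3 (1-3): L=6.0628, (cx,cy)=(0.9999,0.0162)
member 4 (2-3): L=6.0940, (cx,cy)=(0.4806,0.8769)
solve A·x = −loads:
  F[0-1] = -4098.2619 N (compression)
  F[0-2] = -2405.3409 N (compression)
  F[1-2] = +4087.6492 N (tension)
  F[1-3] = -4098.9768 N (compression)
  F[2-3] = -643.8356 N (compression)
  Rx@0 = +4407.8900 N
  Ry@0 = +3575.6884 N
  Ry@2 = -2944.8384 N

-4098.977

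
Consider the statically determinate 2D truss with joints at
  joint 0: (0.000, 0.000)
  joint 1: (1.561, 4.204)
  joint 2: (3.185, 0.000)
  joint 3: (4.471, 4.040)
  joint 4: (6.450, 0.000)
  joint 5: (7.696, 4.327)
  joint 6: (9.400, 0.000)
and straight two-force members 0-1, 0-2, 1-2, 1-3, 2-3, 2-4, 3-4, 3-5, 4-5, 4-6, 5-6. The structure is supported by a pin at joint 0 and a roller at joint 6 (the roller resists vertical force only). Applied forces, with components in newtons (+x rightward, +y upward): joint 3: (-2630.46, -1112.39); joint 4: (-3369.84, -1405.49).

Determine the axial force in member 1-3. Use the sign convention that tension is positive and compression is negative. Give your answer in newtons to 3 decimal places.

N=7 nodes, M=11 members, R=3 reactions → 2N=14, M+R=14
member 0 (0-1): L=4.4845, (cx,cy)=(0.3481,0.9375)
member 1 (0-2): L=3.1850, (cx,cy)=(1.0000,0.0000)
member 2 (1-2): L=4.5068, (cx,cy)=(0.3603,-0.9328)
member 3 (1-3): L=2.9146, (cx,cy)=(0.9984,-0.0563)
member 4 (2-3): L=4.2397, (cx,cy)=(0.3033,0.9529)
member 5 (2-4): L=3.2650, (cx,cy)=(1.0000,0.0000)
member 6 (3-4): L=4.4987, (cx,cy)=(0.4399,-0.8980)
member 7 (3-5): L=3.2377, (cx,cy)=(0.9961,0.0886)
member 8 (4-5): L=4.5028, (cx,cy)=(0.2767,0.9610)
member 9 (4-6): L=2.9500, (cx,cy)=(1.0000,0.0000)
member 10 (5-6): L=4.6504, (cx,cy)=(0.3664,-0.9305)
solve A·x = −loads:
  F[0-1] = -2298.6752 N (compression)
  F[0-2] = -5200.1511 N (compression)
  F[1-2] = +2410.9446 N (tension)
  F[1-3] = -1671.5730 N (compression)
  F[2-3] = -2360.1644 N (compression)
  F[2-4] = -3615.4891 N (compression)
  F[3-4] = +1135.7214 N (tension)
  F[3-5] = -254.9672 N (compression)
  F[4-5] = +401.2306 N (tension)
  F[4-6] = +142.9369 N (tension)
  F[5-6] = -390.0933 N (compression)
  Rx@0 = +6000.3000 N
  Ry@0 = +2154.9175 N
  Ry@6 = +362.9625 N

-1671.573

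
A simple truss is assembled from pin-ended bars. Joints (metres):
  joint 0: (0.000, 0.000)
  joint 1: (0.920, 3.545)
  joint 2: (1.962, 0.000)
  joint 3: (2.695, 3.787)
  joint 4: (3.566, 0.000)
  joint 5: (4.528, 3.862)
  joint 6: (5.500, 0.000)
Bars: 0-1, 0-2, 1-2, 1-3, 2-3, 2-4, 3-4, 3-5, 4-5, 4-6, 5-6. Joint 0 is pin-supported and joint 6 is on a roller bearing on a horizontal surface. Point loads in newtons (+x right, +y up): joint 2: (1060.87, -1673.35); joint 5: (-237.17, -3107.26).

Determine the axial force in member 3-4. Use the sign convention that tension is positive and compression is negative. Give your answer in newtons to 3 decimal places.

81.135

N=7 nodes, M=11 members, R=3 reactions → 2N=14, M+R=14
member 0 (0-1): L=3.6624, (cx,cy)=(0.2512,0.9679)
member 1 (0-2): L=1.9620, (cx,cy)=(1.0000,0.0000)
member 2 (1-2): L=3.6950, (cx,cy)=(0.2820,-0.9594)
member 3 (1-3): L=1.7914, (cx,cy)=(0.9908,0.1351)
member 4 (2-3): L=3.8573, (cx,cy)=(0.1900,0.9818)
member 5 (2-4): L=1.6040, (cx,cy)=(1.0000,0.0000)
member 6 (3-4): L=3.8859, (cx,cy)=(0.2241,-0.9746)
member 7 (3-5): L=1.8345, (cx,cy)=(0.9992,0.0409)
member 8 (4-5): L=3.9800, (cx,cy)=(0.2417,0.9703)
member 9 (4-6): L=1.9340, (cx,cy)=(1.0000,0.0000)
member 10 (5-6): L=3.9824, (cx,cy)=(0.2441,-0.9698)
solve A·x = −loads:
  F[0-1] = -1851.4607 N (compression)
  F[0-2] = +1288.7852 N (tension)
  F[1-2] = +1732.3914 N (tension)
  F[1-3] = -962.4507 N (compression)
  F[2-3] = +11.4806 N (tension)
  F[2-4] = +714.2768 N (tension)
  F[3-4] = +81.1349 N (tension)
  F[3-5] = -970.4441 N (compression)
  F[4-5] = -81.4866 N (compression)
  F[4-6] = +752.1588 N (tension)
  F[5-6] = -3081.7151 N (compression)
  Rx@0 = -823.7000 N
  Ry@0 = +1792.0945 N
  Ry@6 = +2988.5155 N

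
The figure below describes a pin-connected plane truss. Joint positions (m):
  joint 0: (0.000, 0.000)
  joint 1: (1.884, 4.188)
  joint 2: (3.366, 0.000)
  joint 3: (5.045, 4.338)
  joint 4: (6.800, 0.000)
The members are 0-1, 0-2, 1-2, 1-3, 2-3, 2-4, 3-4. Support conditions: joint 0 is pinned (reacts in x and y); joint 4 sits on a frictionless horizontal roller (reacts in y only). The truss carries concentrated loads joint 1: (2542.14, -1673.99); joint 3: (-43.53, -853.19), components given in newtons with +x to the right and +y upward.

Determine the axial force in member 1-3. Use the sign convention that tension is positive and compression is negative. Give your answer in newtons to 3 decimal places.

-1834.661

N=5 nodes, M=7 members, R=3 reactions → 2N=10, M+R=10
member 0 (0-1): L=4.5923, (cx,cy)=(0.4103,0.9120)
member 1 (0-2): L=3.3660, (cx,cy)=(1.0000,0.0000)
member 2 (1-2): L=4.4425, (cx,cy)=(0.3336,-0.9427)
member 3 (1-3): L=3.1646, (cx,cy)=(0.9989,0.0474)
member 4 (2-3): L=4.6516, (cx,cy)=(0.3610,0.9326)
member 5 (2-4): L=3.4340, (cx,cy)=(1.0000,0.0000)
member 6 (3-4): L=4.6796, (cx,cy)=(0.3750,-0.9270)
solve A·x = −loads:
  F[0-1] = +117.8711 N (tension)
  F[0-2] = +2450.2527 N (tension)
  F[1-2] = -1981.9844 N (compression)
  F[1-3] = -1834.6606 N (compression)
  F[2-3] = +2003.5161 N (tension)
  F[2-4] = +1065.8955 N (tension)
  F[3-4] = -2842.1199 N (compression)
  Rx@0 = -2498.6100 N
  Ry@0 = -107.4950 N
  Ry@4 = +2634.6750 N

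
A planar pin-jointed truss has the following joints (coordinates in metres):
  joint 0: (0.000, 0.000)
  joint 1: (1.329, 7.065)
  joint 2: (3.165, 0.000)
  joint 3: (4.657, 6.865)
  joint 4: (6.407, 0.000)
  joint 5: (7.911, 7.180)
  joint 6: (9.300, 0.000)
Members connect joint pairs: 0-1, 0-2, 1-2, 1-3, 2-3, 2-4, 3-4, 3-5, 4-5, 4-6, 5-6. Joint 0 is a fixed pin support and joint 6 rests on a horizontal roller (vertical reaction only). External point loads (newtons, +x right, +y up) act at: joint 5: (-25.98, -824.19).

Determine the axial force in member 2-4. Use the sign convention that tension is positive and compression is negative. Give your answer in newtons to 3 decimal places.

N=7 nodes, M=11 members, R=3 reactions → 2N=14, M+R=14
member 0 (0-1): L=7.1889, (cx,cy)=(0.1849,0.9828)
member 1 (0-2): L=3.1650, (cx,cy)=(1.0000,0.0000)
member 2 (1-2): L=7.2997, (cx,cy)=(0.2515,-0.9679)
member 3 (1-3): L=3.3340, (cx,cy)=(0.9982,-0.0600)
member 4 (2-3): L=7.0253, (cx,cy)=(0.2124,0.9772)
member 5 (2-4): L=3.2420, (cx,cy)=(1.0000,0.0000)
member 6 (3-4): L=7.0845, (cx,cy)=(0.2470,-0.9690)
member 7 (3-5): L=3.2692, (cx,cy)=(0.9953,0.0964)
member 8 (4-5): L=7.3358, (cx,cy)=(0.2050,0.9788)
member 9 (4-6): L=2.8930, (cx,cy)=(1.0000,0.0000)
member 10 (5-6): L=7.3131, (cx,cy)=(0.1899,-0.9818)
solve A·x = −loads:
  F[0-1] = -145.6652 N (compression)
  F[0-2] = +0.9488 N (tension)
  F[1-2] = +151.9546 N (tension)
  F[1-3] = -65.2657 N (compression)
  F[2-3] = -150.5029 N (compression)
  F[2-4] = +71.1315 N (tension)
  F[3-4] = +134.7069 N (tension)
  F[3-5] = -130.9958 N (compression)
  F[4-5] = -133.3655 N (compression)
  F[4-6] = +131.7491 N (tension)
  F[5-6] = -693.6622 N (compression)
  Rx@0 = +25.9800 N
  Ry@0 = +143.1544 N
  Ry@6 = +681.0356 N

71.131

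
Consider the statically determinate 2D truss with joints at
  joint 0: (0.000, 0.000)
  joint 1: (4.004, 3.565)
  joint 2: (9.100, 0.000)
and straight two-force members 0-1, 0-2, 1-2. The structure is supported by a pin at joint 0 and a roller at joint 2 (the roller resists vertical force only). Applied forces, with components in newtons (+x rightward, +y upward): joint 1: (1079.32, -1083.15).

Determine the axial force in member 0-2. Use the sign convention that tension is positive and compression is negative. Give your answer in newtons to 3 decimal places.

1285.676

N=3 nodes, M=3 members, R=3 reactions → 2N=6, M+R=6
member 0 (0-1): L=5.3611, (cx,cy)=(0.7469,0.6650)
member 1 (0-2): L=9.1000, (cx,cy)=(1.0000,0.0000)
member 2 (1-2): L=6.2192, (cx,cy)=(0.8194,-0.5732)
solve A·x = −loads:
  F[0-1] = -276.2974 N (compression)
  F[0-2] = +1285.6765 N (tension)
  F[1-2] = -1569.0499 N (compression)
  Rx@0 = -1079.3200 N
  Ry@0 = +183.7315 N
  Ry@2 = +899.4185 N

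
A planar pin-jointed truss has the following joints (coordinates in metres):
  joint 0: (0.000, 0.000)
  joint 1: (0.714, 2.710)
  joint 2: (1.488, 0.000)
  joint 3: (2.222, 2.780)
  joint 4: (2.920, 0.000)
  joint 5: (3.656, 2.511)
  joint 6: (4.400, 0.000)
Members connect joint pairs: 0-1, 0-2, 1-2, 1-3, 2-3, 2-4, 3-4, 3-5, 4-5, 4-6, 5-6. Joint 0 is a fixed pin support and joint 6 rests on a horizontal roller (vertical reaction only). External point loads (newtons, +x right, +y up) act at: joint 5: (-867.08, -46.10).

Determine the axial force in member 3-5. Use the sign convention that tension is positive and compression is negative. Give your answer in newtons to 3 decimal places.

N=7 nodes, M=11 members, R=3 reactions → 2N=14, M+R=14
member 0 (0-1): L=2.8025, (cx,cy)=(0.2548,0.9670)
member 1 (0-2): L=1.4880, (cx,cy)=(1.0000,0.0000)
member 2 (1-2): L=2.8184, (cx,cy)=(0.2746,-0.9616)
member 3 (1-3): L=1.5096, (cx,cy)=(0.9989,0.0464)
member 4 (2-3): L=2.8753, (cx,cy)=(0.2553,0.9669)
member 5 (2-4): L=1.4320, (cx,cy)=(1.0000,0.0000)
member 6 (3-4): L=2.8663, (cx,cy)=(0.2435,-0.9699)
member 7 (3-5): L=1.4590, (cx,cy)=(0.9829,-0.1844)
member 8 (4-5): L=2.6166, (cx,cy)=(0.2813,0.9596)
member 9 (4-6): L=1.4800, (cx,cy)=(1.0000,0.0000)
member 10 (5-6): L=2.6189, (cx,cy)=(0.2841,-0.9588)
solve A·x = −loads:
  F[0-1] = -519.7741 N (compression)
  F[0-2] = -734.6549 N (compression)
  F[1-2] = +509.5715 N (tension)
  F[1-3] = -272.6607 N (compression)
  F[2-3] = -506.7696 N (compression)
  F[2-4] = -465.3441 N (compression)
  F[3-4] = +625.3770 N (tension)
  F[3-5] = -563.6916 N (compression)
  F[4-5] = -632.0691 N (compression)
  F[4-6] = -135.2657 N (compression)
  F[5-6] = +476.1397 N (tension)
  Rx@0 = +867.0800 N
  Ry@0 = +502.6219 N
  Ry@6 = -456.5219 N

-563.692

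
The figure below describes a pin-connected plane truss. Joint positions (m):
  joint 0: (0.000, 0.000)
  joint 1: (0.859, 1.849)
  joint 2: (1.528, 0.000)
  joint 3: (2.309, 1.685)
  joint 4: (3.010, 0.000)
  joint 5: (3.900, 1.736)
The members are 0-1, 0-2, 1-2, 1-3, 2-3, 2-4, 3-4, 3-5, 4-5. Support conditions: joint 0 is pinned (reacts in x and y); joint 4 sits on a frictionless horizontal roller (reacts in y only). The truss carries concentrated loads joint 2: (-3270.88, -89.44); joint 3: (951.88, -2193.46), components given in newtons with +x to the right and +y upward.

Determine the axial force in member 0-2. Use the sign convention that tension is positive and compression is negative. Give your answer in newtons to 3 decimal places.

N=6 nodes, M=9 members, R=3 reactions → 2N=12, M+R=12
member 0 (0-1): L=2.0388, (cx,cy)=(0.4213,0.9069)
member 1 (0-2): L=1.5280, (cx,cy)=(1.0000,0.0000)
member 2 (1-2): L=1.9663, (cx,cy)=(0.3402,-0.9403)
member 3 (1-3): L=1.4592, (cx,cy)=(0.9937,-0.1124)
member 4 (2-3): L=1.8572, (cx,cy)=(0.4205,0.9073)
member 5 (2-4): L=1.4820, (cx,cy)=(1.0000,0.0000)
member 6 (3-4): L=1.8250, (cx,cy)=(0.3841,-0.9233)
member 7 (3-5): L=1.5918, (cx,cy)=(0.9995,0.0320)
member 8 (4-5): L=1.9508, (cx,cy)=(0.4562,0.8899)
solve A·x = −loads:
  F[0-1] = -24.2684 N (compression)
  F[0-2] = -2308.7751 N (compression)
  F[1-2] = +25.6866 N (tension)
  F[1-3] = -19.0852 N (compression)
  F[2-3] = +71.9577 N (tension)
  F[2-4] = +940.5842 N (tension)
  F[3-4] = -2448.7396 N (compression)
  F[3-5] = -0.0000 N (tension)
  F[4-5] = +0.0000 N (tension)
  Rx@0 = +2319.0000 N
  Ry@0 = +22.0092 N
  Ry@4 = +2260.8908 N

-2308.775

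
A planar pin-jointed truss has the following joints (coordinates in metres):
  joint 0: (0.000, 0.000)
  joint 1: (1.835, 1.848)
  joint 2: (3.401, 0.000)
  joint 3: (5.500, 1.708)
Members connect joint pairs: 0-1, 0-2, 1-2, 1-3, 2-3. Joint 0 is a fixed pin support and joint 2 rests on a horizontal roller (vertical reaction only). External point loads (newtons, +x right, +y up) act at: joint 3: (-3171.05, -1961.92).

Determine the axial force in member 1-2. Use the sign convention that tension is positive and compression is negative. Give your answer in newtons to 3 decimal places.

536.634

N=4 nodes, M=5 members, R=3 reactions → 2N=8, M+R=8
member 0 (0-1): L=2.6043, (cx,cy)=(0.7046,0.7096)
member 1 (0-2): L=3.4010, (cx,cy)=(1.0000,0.0000)
member 2 (1-2): L=2.4223, (cx,cy)=(0.6465,-0.7629)
member 3 (1-3): L=3.6677, (cx,cy)=(0.9993,-0.0382)
member 4 (2-3): L=2.7061, (cx,cy)=(0.7757,0.6312)
solve A·x = −loads:
  F[0-1] = -537.8775 N (compression)
  F[0-2] = -2792.0580 N (compression)
  F[1-2] = +536.6338 N (tension)
  F[1-3] = -726.4537 N (compression)
  F[2-3] = -3152.3556 N (compression)
  Rx@0 = +3171.0500 N
  Ry@0 = +381.6770 N
  Ry@2 = +1580.2430 N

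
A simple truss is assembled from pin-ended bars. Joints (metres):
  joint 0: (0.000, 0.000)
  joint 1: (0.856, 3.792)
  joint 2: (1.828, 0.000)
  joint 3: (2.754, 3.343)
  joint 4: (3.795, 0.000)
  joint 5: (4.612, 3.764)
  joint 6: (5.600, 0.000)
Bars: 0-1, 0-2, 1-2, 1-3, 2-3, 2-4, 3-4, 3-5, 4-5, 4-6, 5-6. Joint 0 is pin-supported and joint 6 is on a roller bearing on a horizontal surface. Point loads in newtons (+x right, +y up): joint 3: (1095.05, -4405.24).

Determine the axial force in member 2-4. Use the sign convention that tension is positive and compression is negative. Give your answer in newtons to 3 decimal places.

2400.873

N=7 nodes, M=11 members, R=3 reactions → 2N=14, M+R=14
member 0 (0-1): L=3.8874, (cx,cy)=(0.2202,0.9755)
member 1 (0-2): L=1.8280, (cx,cy)=(1.0000,0.0000)
member 2 (1-2): L=3.9146, (cx,cy)=(0.2483,-0.9687)
member 3 (1-3): L=1.9504, (cx,cy)=(0.9731,-0.2302)
member 4 (2-3): L=3.4689, (cx,cy)=(0.2669,0.9637)
member 5 (2-4): L=1.9670, (cx,cy)=(1.0000,0.0000)
member 6 (3-4): L=3.5013, (cx,cy)=(0.2973,-0.9548)
member 7 (3-5): L=1.9051, (cx,cy)=(0.9753,0.2210)
member 8 (4-5): L=3.8516, (cx,cy)=(0.2121,0.9772)
member 9 (4-6): L=1.8050, (cx,cy)=(1.0000,0.0000)
member 10 (5-6): L=3.8915, (cx,cy)=(0.2539,-0.9672)
solve A·x = −loads:
  F[0-1] = -1624.9850 N (compression)
  F[0-2] = +1452.8680 N (tension)
  F[1-2] = +1835.0014 N (tension)
  F[1-3] = -835.9035 N (compression)
  F[2-3] = -1844.4666 N (compression)
  F[2-4] = +2400.8729 N (tension)
  F[3-4] = -3291.2556 N (compression)
  F[3-5] = -1458.3877 N (compression)
  F[4-5] = +3215.5961 N (tension)
  F[4-6] = +740.2492 N (tension)
  F[5-6] = -2915.6745 N (compression)
  Rx@0 = -1095.0500 N
  Ry@0 = +1585.1002 N
  Ry@6 = +2820.1398 N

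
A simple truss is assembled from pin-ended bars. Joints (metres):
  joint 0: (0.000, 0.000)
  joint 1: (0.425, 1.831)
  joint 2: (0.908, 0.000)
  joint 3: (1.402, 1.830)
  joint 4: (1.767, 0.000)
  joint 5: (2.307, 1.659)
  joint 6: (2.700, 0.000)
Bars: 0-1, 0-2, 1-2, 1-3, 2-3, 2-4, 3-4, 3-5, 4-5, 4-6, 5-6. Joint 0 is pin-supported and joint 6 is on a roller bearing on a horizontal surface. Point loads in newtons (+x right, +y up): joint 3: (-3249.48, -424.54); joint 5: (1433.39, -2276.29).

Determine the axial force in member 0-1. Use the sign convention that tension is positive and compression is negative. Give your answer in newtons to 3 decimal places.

N=7 nodes, M=11 members, R=3 reactions → 2N=14, M+R=14
member 0 (0-1): L=1.8797, (cx,cy)=(0.2261,0.9741)
member 1 (0-2): L=0.9080, (cx,cy)=(1.0000,0.0000)
member 2 (1-2): L=1.8936, (cx,cy)=(0.2551,-0.9669)
member 3 (1-3): L=0.9770, (cx,cy)=(1.0000,-0.0010)
member 4 (2-3): L=1.8955, (cx,cy)=(0.2606,0.9654)
member 5 (2-4): L=0.8590, (cx,cy)=(1.0000,0.0000)
member 6 (3-4): L=1.8660, (cx,cy)=(0.1956,-0.9807)
member 7 (3-5): L=0.9210, (cx,cy)=(0.9826,-0.1857)
member 8 (4-5): L=1.7447, (cx,cy)=(0.3095,0.9509)
member 9 (4-6): L=0.9330, (cx,cy)=(1.0000,0.0000)
member 10 (5-6): L=1.7049, (cx,cy)=(0.2305,-0.9731)
solve A·x = −loads:
  F[0-1] = -1906.4783 N (compression)
  F[0-2] = -1385.0302 N (compression)
  F[1-2] = +1921.6094 N (tension)
  F[1-3] = -921.1958 N (compression)
  F[2-3] = -1924.5582 N (compression)
  F[2-4] = -393.3227 N (compression)
  F[3-4] = +1152.2526 N (tension)
  F[3-5] = +1629.6660 N (tension)
  F[4-5] = -1188.3491 N (compression)
  F[4-6] = +199.8692 N (tension)
  F[5-6] = -867.0732 N (compression)
  Rx@0 = +1816.0900 N
  Ry@0 = +1857.1071 N
  Ry@6 = +843.7229 N

-1906.478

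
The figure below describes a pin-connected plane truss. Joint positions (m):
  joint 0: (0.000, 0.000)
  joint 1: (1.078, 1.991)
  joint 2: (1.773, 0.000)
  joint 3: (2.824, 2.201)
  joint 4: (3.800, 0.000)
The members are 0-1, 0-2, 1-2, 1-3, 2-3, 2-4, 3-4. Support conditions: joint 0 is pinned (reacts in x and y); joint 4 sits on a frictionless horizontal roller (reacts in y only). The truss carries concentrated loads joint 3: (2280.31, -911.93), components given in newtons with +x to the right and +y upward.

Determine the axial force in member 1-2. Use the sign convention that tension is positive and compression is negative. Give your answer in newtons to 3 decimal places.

N=5 nodes, M=7 members, R=3 reactions → 2N=10, M+R=10
member 0 (0-1): L=2.2641, (cx,cy)=(0.4761,0.8794)
member 1 (0-2): L=1.7730, (cx,cy)=(1.0000,0.0000)
member 2 (1-2): L=2.1088, (cx,cy)=(0.3296,-0.9441)
member 3 (1-3): L=1.7586, (cx,cy)=(0.9928,0.1194)
member 4 (2-3): L=2.4391, (cx,cy)=(0.4309,0.9024)
member 5 (2-4): L=2.0270, (cx,cy)=(1.0000,0.0000)
member 6 (3-4): L=2.4077, (cx,cy)=(0.4054,-0.9142)
solve A·x = −loads:
  F[0-1] = +1235.5996 N (tension)
  F[0-2] = +1692.0081 N (tension)
  F[1-2] = -1032.5575 N (compression)
  F[1-3] = +935.2931 N (tension)
  F[2-3] = +1080.3110 N (tension)
  F[2-4] = +886.1989 N (tension)
  F[3-4] = -2186.1612 N (compression)
  Rx@0 = -2280.3100 N
  Ry@0 = -1086.5575 N
  Ry@4 = +1998.4875 N

-1032.558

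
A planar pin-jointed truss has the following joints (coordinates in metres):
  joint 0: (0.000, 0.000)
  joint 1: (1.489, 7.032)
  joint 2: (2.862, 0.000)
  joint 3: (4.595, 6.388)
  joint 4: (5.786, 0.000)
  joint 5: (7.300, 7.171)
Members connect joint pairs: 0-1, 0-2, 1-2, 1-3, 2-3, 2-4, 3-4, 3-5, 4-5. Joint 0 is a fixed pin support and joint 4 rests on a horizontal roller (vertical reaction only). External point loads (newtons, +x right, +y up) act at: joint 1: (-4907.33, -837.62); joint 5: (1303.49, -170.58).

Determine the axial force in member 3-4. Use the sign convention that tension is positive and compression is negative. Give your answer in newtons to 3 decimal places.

N=6 nodes, M=9 members, R=3 reactions → 2N=12, M+R=12
member 0 (0-1): L=7.1879, (cx,cy)=(0.2072,0.9783)
member 1 (0-2): L=2.8620, (cx,cy)=(1.0000,0.0000)
member 2 (1-2): L=7.1648, (cx,cy)=(0.1916,-0.9815)
member 3 (1-3): L=3.1721, (cx,cy)=(0.9792,-0.2030)
member 4 (2-3): L=6.6189, (cx,cy)=(0.2618,0.9651)
member 5 (2-4): L=2.9240, (cx,cy)=(1.0000,0.0000)
member 6 (3-4): L=6.4981, (cx,cy)=(0.1833,-0.9831)
member 7 (3-5): L=2.8160, (cx,cy)=(0.9606,0.2780)
member 8 (4-5): L=7.3291, (cx,cy)=(0.2066,0.9784)
solve A·x = −loads:
  F[0-1] = -5035.2527 N (compression)
  F[0-2] = -2560.7712 N (compression)
  F[1-2] = +3490.5744 N (tension)
  F[1-3] = +3263.3182 N (tension)
  F[2-3] = -3549.7148 N (compression)
  F[2-4] = -962.4589 N (compression)
  F[3-4] = +4578.9557 N (tension)
  F[3-5] = +1485.2641 N (tension)
  F[4-5] = -596.4211 N (compression)
  Rx@0 = +3603.8400 N
  Ry@0 = +4926.0306 N
  Ry@4 = -3917.8306 N

4578.956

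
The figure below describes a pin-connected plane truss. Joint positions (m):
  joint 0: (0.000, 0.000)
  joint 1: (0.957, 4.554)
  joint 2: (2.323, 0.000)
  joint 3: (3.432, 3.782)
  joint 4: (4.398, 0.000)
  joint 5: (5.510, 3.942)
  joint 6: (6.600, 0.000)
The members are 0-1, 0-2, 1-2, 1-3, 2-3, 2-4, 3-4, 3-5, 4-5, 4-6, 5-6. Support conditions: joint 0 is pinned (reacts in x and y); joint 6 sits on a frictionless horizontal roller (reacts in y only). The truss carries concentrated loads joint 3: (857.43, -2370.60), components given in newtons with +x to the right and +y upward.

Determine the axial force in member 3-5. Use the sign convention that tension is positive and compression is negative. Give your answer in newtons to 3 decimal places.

-987.347

N=7 nodes, M=11 members, R=3 reactions → 2N=14, M+R=14
member 0 (0-1): L=4.6535, (cx,cy)=(0.2057,0.9786)
member 1 (0-2): L=2.3230, (cx,cy)=(1.0000,0.0000)
member 2 (1-2): L=4.7545, (cx,cy)=(0.2873,-0.9578)
member 3 (1-3): L=2.5926, (cx,cy)=(0.9546,-0.2978)
member 4 (2-3): L=3.9412, (cx,cy)=(0.2814,0.9596)
member 5 (2-4): L=2.0750, (cx,cy)=(1.0000,0.0000)
member 6 (3-4): L=3.9034, (cx,cy)=(0.2475,-0.9689)
member 7 (3-5): L=2.0842, (cx,cy)=(0.9970,0.0768)
member 8 (4-5): L=4.0958, (cx,cy)=(0.2715,0.9624)
member 9 (4-6): L=2.2020, (cx,cy)=(1.0000,0.0000)
member 10 (5-6): L=4.0899, (cx,cy)=(0.2665,-0.9638)
solve A·x = −loads:
  F[0-1] = -660.6766 N (compression)
  F[0-2] = +993.3002 N (tension)
  F[1-2] = +793.5024 N (tension)
  F[1-3] = -381.1402 N (compression)
  F[2-3] = -792.0490 N (compression)
  F[2-4] = +1444.1501 N (tension)
  F[3-4] = -1857.6269 N (compression)
  F[3-5] = -987.3471 N (compression)
  F[4-5] = +1870.0845 N (tension)
  F[4-6] = +476.7147 N (tension)
  F[5-6] = -1788.7396 N (compression)
  Rx@0 = -857.4300 N
  Ry@0 = +646.5546 N
  Ry@6 = +1724.0454 N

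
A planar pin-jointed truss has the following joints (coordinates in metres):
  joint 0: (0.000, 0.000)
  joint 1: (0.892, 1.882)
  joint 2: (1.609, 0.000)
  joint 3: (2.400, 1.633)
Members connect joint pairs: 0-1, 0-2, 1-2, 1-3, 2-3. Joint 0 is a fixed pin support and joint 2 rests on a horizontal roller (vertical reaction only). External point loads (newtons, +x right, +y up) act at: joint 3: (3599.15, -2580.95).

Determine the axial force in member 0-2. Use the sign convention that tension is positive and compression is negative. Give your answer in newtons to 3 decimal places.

1266.463

N=4 nodes, M=5 members, R=3 reactions → 2N=8, M+R=8
member 0 (0-1): L=2.0827, (cx,cy)=(0.4283,0.9036)
member 1 (0-2): L=1.6090, (cx,cy)=(1.0000,0.0000)
member 2 (1-2): L=2.0140, (cx,cy)=(0.3560,-0.9345)
member 3 (1-3): L=1.5284, (cx,cy)=(0.9866,-0.1629)
member 4 (2-3): L=1.8145, (cx,cy)=(0.4359,0.9000)
solve A·x = −loads:
  F[0-1] = +5446.4776 N (tension)
  F[0-2] = +1266.4632 N (tension)
  F[1-2] = -6060.1336 N (compression)
  F[1-3] = +4550.9907 N (tension)
  F[2-3] = -2043.9751 N (compression)
  Rx@0 = -3599.1500 N
  Ry@0 = -4921.6553 N
  Ry@2 = +7502.6053 N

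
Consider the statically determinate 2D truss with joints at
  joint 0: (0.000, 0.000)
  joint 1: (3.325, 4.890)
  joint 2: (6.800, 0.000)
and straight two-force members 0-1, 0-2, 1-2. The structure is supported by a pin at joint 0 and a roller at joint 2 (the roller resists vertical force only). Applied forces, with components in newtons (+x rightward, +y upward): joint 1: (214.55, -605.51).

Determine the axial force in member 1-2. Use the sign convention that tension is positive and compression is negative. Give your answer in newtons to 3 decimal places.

N=3 nodes, M=3 members, R=3 reactions → 2N=6, M+R=6
member 0 (0-1): L=5.9134, (cx,cy)=(0.5623,0.8269)
member 1 (0-2): L=6.8000, (cx,cy)=(1.0000,0.0000)
member 2 (1-2): L=5.9990, (cx,cy)=(0.5793,-0.8151)
solve A·x = −loads:
  F[0-1] = -187.6150 N (compression)
  F[0-2] = +320.0434 N (tension)
  F[1-2] = -552.4988 N (compression)
  Rx@0 = -214.5500 N
  Ry@0 = +155.1467 N
  Ry@2 = +450.3633 N

-552.499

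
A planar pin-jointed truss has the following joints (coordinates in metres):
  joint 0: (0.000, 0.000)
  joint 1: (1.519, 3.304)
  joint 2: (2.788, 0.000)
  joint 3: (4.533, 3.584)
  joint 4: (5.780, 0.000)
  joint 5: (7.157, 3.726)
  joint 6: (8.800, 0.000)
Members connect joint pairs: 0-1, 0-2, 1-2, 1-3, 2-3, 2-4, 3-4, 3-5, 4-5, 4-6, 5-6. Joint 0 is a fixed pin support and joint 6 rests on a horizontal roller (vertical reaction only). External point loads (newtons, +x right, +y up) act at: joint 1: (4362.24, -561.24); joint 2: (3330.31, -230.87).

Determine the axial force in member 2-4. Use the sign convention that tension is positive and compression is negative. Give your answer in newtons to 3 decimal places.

N=7 nodes, M=11 members, R=3 reactions → 2N=14, M+R=14
member 0 (0-1): L=3.6365, (cx,cy)=(0.4177,0.9086)
member 1 (0-2): L=2.7880, (cx,cy)=(1.0000,0.0000)
member 2 (1-2): L=3.5393, (cx,cy)=(0.3585,-0.9335)
member 3 (1-3): L=3.0270, (cx,cy)=(0.9957,0.0925)
member 4 (2-3): L=3.9862, (cx,cy)=(0.4378,0.8991)
member 5 (2-4): L=2.9920, (cx,cy)=(1.0000,0.0000)
member 6 (3-4): L=3.7947, (cx,cy)=(0.3286,-0.9445)
member 7 (3-5): L=2.6278, (cx,cy)=(0.9985,0.0540)
member 8 (4-5): L=3.9723, (cx,cy)=(0.3467,0.9380)
member 9 (4-6): L=3.0200, (cx,cy)=(1.0000,0.0000)
member 10 (5-6): L=4.0722, (cx,cy)=(0.4035,-0.9150)
solve A·x = −loads:
  F[0-1] = +1117.9383 N (tension)
  F[0-2] = +7225.5704 N (tension)
  F[1-2] = -2005.3785 N (compression)
  F[1-3] = -3189.9215 N (compression)
  F[2-3] = +2338.9296 N (tension)
  F[2-4] = +2152.3638 N (tension)
  F[3-4] = -1999.8186 N (compression)
  F[3-5] = -1497.3859 N (compression)
  F[4-5] = +2013.6134 N (tension)
  F[4-6] = +797.1788 N (tension)
  F[5-6] = -1975.8024 N (compression)
  Rx@0 = -7692.5500 N
  Ry@0 = -1015.7343 N
  Ry@6 = +1807.8443 N

2152.364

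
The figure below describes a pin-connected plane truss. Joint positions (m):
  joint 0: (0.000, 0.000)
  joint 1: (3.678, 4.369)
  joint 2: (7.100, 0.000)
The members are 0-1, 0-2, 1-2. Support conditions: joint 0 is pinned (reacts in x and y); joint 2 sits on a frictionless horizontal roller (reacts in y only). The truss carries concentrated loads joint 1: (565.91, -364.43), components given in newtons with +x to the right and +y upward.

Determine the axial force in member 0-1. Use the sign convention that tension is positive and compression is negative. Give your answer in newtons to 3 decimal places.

N=3 nodes, M=3 members, R=3 reactions → 2N=6, M+R=6
member 0 (0-1): L=5.7110, (cx,cy)=(0.6440,0.7650)
member 1 (0-2): L=7.1000, (cx,cy)=(1.0000,0.0000)
member 2 (1-2): L=5.5496, (cx,cy)=(0.6166,-0.7873)
solve A·x = −loads:
  F[0-1] = +225.6032 N (tension)
  F[0-2] = +420.6177 N (tension)
  F[1-2] = -682.1353 N (compression)
  Rx@0 = -565.9100 N
  Ry@0 = -172.5889 N
  Ry@2 = +537.0189 N

225.603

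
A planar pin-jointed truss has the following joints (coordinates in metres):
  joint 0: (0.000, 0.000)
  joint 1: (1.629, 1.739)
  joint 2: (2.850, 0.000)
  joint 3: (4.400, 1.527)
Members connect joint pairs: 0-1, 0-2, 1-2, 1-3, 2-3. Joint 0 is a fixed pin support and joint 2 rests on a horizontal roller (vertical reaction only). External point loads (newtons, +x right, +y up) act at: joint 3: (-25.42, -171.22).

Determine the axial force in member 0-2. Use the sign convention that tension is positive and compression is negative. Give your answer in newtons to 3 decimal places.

N=4 nodes, M=5 members, R=3 reactions → 2N=8, M+R=8
member 0 (0-1): L=2.3828, (cx,cy)=(0.6836,0.7298)
member 1 (0-2): L=2.8500, (cx,cy)=(1.0000,0.0000)
member 2 (1-2): L=2.1248, (cx,cy)=(0.5746,-0.8184)
member 3 (1-3): L=2.7791, (cx,cy)=(0.9971,-0.0763)
member 4 (2-3): L=2.1758, (cx,cy)=(0.7124,0.7018)
solve A·x = −loads:
  F[0-1] = +108.9320 N (tension)
  F[0-2] = -99.8911 N (compression)
  F[1-2] = -110.0102 N (compression)
  F[1-3] = +138.0887 N (tension)
  F[2-3] = -228.9622 N (compression)
  Rx@0 = +25.4200 N
  Ry@0 = -79.4999 N
  Ry@2 = +250.7199 N

-99.891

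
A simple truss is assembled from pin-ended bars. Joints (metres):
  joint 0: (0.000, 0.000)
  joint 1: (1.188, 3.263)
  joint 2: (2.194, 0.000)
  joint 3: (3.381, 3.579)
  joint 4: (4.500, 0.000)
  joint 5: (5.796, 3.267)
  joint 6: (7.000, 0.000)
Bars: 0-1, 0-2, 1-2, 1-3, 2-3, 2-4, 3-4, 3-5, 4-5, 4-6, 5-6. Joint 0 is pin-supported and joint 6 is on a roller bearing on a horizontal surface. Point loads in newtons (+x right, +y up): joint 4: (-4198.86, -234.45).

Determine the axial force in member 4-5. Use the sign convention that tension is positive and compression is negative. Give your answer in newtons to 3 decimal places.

N=7 nodes, M=11 members, R=3 reactions → 2N=14, M+R=14
member 0 (0-1): L=3.4725, (cx,cy)=(0.3421,0.9397)
member 1 (0-2): L=2.1940, (cx,cy)=(1.0000,0.0000)
member 2 (1-2): L=3.4146, (cx,cy)=(0.2946,-0.9556)
member 3 (1-3): L=2.2157, (cx,cy)=(0.9898,0.1426)
member 4 (2-3): L=3.7707, (cx,cy)=(0.3148,0.9492)
member 5 (2-4): L=2.3060, (cx,cy)=(1.0000,0.0000)
member 6 (3-4): L=3.7499, (cx,cy)=(0.2984,-0.9544)
member 7 (3-5): L=2.4351, (cx,cy)=(0.9918,-0.1281)
member 8 (4-5): L=3.5147, (cx,cy)=(0.3687,0.9295)
member 9 (4-6): L=2.5000, (cx,cy)=(1.0000,0.0000)
member 10 (5-6): L=3.4818, (cx,cy)=(0.3458,-0.9383)
solve A·x = −loads:
  F[0-1] = -89.1091 N (compression)
  F[0-2] = -4168.3746 N (compression)
  F[1-2] = +79.4930 N (tension)
  F[1-3] = -54.4624 N (compression)
  F[2-3] = -80.0336 N (compression)
  F[2-4] = -4119.7601 N (compression)
  F[3-4] = +102.5798 N (tension)
  F[3-5] = -110.6226 N (compression)
  F[4-5] = +146.8954 N (tension)
  F[4-6] = +55.5446 N (tension)
  F[5-6] = -160.6271 N (compression)
  Rx@0 = +4198.8600 N
  Ry@0 = +83.7321 N
  Ry@6 = +150.7179 N

146.895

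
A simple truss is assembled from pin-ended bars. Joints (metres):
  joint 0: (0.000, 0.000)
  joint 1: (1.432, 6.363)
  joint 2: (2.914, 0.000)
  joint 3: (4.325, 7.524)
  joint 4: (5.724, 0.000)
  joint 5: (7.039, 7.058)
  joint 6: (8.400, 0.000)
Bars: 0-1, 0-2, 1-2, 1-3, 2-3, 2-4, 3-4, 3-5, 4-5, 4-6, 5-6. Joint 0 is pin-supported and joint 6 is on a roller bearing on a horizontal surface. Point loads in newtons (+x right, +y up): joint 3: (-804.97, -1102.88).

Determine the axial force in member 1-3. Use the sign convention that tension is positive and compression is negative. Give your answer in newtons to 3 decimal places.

-566.832

N=7 nodes, M=11 members, R=3 reactions → 2N=14, M+R=14
member 0 (0-1): L=6.5221, (cx,cy)=(0.2196,0.9756)
member 1 (0-2): L=2.9140, (cx,cy)=(1.0000,0.0000)
member 2 (1-2): L=6.5333, (cx,cy)=(0.2268,-0.9739)
member 3 (1-3): L=3.1173, (cx,cy)=(0.9281,0.3724)
member 4 (2-3): L=7.6552, (cx,cy)=(0.1843,0.9829)
member 5 (2-4): L=2.8100, (cx,cy)=(1.0000,0.0000)
member 6 (3-4): L=7.6530, (cx,cy)=(0.1828,-0.9831)
member 7 (3-5): L=2.7537, (cx,cy)=(0.9856,-0.1692)
member 8 (4-5): L=7.1795, (cx,cy)=(0.1832,0.9831)
member 9 (4-6): L=2.6760, (cx,cy)=(1.0000,0.0000)
member 10 (5-6): L=7.1880, (cx,cy)=(0.1893,-0.9819)
solve A·x = −loads:
  F[0-1] = -1287.4666 N (compression)
  F[0-2] = -522.2943 N (compression)
  F[1-2] = +1072.9076 N (tension)
  F[1-3] = -566.8318 N (compression)
  F[2-3] = -1063.1555 N (compression)
  F[2-4] = -82.9576 N (compression)
  F[3-4] = +145.9686 N (tension)
  F[3-5] = +57.0973 N (tension)
  F[4-5] = -145.9784 N (compression)
  F[4-6] = -29.5361 N (compression)
  F[5-6] = +155.9930 N (tension)
  Rx@0 = +804.9700 N
  Ry@0 = +1256.0512 N
  Ry@6 = -153.1712 N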